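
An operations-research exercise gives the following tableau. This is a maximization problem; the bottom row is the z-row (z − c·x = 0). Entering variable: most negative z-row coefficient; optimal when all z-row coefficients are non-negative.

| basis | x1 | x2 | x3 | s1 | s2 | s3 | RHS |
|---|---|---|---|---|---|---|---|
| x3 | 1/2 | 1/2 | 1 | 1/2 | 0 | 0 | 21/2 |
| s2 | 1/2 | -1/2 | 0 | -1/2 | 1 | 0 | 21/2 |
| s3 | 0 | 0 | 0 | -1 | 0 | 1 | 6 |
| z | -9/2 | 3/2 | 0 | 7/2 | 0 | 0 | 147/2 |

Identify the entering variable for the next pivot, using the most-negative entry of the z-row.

Negative z-row entries: x1: -9/2.
The most negative is -9/2 in column x1, so x1 enters.

x1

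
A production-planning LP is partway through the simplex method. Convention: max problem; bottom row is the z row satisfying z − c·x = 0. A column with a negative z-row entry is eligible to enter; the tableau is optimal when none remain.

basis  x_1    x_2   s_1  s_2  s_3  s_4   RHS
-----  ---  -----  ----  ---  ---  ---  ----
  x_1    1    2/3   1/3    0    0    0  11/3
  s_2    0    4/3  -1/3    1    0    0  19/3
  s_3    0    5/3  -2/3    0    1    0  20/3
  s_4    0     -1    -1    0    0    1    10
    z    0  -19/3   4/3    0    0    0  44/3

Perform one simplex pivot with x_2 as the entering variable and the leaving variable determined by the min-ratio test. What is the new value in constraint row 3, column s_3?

Ratio test on column x_2 — row 1: (11/3)/(2/3) = 11/2; row 2: (19/3)/(4/3) = 19/4; row 3: (20/3)/(5/3) = 4; row 4: entry -1 ≤ 0. Minimum is 4 at row 3 (s_3 leaves); pivot element 5/3.
Divide row 3 by 5/3; eliminate column x_2 from the other rows.
In the new row 3, the s_3 entry is the old entry divided by the pivot: 1/(5/3) = 3/5.

3/5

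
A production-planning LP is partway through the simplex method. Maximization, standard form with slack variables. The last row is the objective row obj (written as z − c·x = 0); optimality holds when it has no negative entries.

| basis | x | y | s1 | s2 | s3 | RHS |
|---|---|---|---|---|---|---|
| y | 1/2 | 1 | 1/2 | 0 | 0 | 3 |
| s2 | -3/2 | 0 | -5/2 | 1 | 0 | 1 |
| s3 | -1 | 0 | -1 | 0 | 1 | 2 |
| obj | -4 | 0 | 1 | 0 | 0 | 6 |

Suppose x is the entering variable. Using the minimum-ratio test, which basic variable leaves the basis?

y

Column x entries and ratios — y: 3/(1/2) = 6; s2: -3/2 ≤ 0, skip; s3: -1 ≤ 0, skip.
Smallest ratio is 6 in the row of y, so y leaves.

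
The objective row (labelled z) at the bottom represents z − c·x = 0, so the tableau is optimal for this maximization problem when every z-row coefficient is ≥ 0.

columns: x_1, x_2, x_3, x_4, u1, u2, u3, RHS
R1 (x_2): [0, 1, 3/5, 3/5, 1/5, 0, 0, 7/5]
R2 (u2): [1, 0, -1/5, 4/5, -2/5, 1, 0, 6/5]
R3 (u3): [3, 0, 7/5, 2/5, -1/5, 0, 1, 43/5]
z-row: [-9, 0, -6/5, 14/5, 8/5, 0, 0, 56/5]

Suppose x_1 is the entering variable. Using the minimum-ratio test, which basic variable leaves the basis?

Column x_1 entries and ratios — x_2: 0 ≤ 0, skip; u2: (6/5)/1 = 6/5; u3: (43/5)/3 = 43/15.
Smallest ratio is 6/5 in the row of u2, so u2 leaves.

u2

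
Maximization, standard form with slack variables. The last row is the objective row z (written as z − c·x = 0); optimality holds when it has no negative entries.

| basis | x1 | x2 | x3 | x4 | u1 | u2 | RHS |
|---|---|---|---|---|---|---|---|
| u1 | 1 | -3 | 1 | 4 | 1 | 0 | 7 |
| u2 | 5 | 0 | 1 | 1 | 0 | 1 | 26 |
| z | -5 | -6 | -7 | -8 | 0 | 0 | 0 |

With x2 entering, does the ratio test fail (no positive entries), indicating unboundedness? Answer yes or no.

Every constraint-row entry in column x2 is ≤ 0, so increasing x2 is unbounded.

yes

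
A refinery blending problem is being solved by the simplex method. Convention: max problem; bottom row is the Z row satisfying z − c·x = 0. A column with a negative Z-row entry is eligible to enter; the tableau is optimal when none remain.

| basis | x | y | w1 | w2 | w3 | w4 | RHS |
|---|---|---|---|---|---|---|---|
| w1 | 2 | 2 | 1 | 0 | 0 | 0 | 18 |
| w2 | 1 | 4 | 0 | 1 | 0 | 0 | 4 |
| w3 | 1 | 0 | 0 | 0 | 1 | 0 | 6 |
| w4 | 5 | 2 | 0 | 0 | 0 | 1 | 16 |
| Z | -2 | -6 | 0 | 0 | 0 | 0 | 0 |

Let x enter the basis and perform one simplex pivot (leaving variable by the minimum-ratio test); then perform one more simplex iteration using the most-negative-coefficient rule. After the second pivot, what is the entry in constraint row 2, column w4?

-1/18

Ratio test on column x — row 1: 18/2 = 9; row 2: 4/1 = 4; row 3: 6/1 = 6; row 4: 16/5 = 16/5. Minimum is 16/5 at row 4 (w4 leaves); pivot element 5.
Divide row 4 by 5; eliminate column x from the other rows.
Second iteration: most negative Z-row entry is -26/5 in column y, so y enters.
Ratio test on column y — row 1: (58/5)/(6/5) = 29/3; row 2: (4/5)/(18/5) = 2/9; row 3: entry -2/5 ≤ 0; row 4: (16/5)/(2/5) = 8. Minimum is 2/9 at row 2 (w2 leaves); pivot element 18/5.
Divide row 2 by 18/5; eliminate column y from the other rows.
After both pivots, the entry at constraint row 2, column w4 is -1/18.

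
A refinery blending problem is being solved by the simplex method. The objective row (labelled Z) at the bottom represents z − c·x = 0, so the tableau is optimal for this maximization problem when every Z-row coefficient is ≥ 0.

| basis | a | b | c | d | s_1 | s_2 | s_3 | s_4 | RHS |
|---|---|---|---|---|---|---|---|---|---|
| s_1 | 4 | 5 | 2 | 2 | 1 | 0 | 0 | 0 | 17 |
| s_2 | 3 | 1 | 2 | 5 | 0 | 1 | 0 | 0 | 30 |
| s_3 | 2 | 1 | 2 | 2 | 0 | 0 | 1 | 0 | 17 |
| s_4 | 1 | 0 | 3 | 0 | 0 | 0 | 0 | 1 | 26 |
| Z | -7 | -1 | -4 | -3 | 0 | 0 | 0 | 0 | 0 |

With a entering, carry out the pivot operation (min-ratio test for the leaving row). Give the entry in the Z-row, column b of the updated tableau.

31/4

Ratio test on column a — row 1: 17/4 = 17/4; row 2: 30/3 = 10; row 3: 17/2 = 17/2; row 4: 26/1 = 26. Minimum is 17/4 at row 1 (s_1 leaves); pivot element 4.
Divide row 1 by 4; eliminate column a from the other rows.
Z-row update in column b: -1 − (-7)·(5/4) = 31/4.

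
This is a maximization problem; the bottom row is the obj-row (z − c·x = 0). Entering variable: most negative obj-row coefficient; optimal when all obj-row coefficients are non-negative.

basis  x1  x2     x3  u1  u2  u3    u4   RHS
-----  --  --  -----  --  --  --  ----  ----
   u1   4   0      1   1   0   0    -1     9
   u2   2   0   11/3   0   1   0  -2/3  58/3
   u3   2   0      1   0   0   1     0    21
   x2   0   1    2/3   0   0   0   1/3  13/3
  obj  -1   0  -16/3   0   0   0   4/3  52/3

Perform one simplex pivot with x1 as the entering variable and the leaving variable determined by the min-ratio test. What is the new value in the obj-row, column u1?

1/4

Ratio test on column x1 — row 1: 9/4 = 9/4; row 2: (58/3)/2 = 29/3; row 3: 21/2 = 21/2; row 4: entry 0 ≤ 0. Minimum is 9/4 at row 1 (u1 leaves); pivot element 4.
Divide row 1 by 4; eliminate column x1 from the other rows.
obj-row update in column u1: 0 − (-1)·(1/4) = 1/4.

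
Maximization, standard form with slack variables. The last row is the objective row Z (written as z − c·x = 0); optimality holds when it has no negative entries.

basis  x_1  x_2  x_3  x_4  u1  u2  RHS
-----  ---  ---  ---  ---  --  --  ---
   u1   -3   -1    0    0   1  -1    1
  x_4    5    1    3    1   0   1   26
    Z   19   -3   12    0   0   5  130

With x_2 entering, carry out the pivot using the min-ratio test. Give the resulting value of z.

Ratio test on column x_2 — row 1: entry -1 ≤ 0; row 2: 26/1 = 26. Minimum is 26 at row 2 (x_4 leaves); pivot element 1.
Pivot on row 2; the Z-row RHS becomes 130 − (-3)·26 = 208.

208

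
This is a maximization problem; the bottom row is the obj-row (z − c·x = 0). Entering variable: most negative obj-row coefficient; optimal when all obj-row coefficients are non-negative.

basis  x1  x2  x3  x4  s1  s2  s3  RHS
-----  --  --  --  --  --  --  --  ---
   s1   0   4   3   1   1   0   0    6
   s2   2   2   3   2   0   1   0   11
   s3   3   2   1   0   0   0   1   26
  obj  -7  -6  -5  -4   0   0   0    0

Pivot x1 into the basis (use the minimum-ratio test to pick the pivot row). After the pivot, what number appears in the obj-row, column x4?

Ratio test on column x1 — row 1: entry 0 ≤ 0; row 2: 11/2 = 11/2; row 3: 26/3 = 26/3. Minimum is 11/2 at row 2 (s2 leaves); pivot element 2.
Divide row 2 by 2; eliminate column x1 from the other rows.
obj-row update in column x4: -4 − (-7)·1 = 3.

3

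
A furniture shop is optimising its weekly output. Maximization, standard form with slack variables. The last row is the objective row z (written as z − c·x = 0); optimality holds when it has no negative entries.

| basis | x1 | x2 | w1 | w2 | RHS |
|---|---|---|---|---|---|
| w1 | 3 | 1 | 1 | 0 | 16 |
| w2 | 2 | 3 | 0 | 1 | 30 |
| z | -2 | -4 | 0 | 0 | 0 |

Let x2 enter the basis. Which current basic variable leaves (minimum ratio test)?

w2

Column x2 entries and ratios — w1: 16/1 = 16; w2: 30/3 = 10.
Smallest ratio is 10 in the row of w2, so w2 leaves.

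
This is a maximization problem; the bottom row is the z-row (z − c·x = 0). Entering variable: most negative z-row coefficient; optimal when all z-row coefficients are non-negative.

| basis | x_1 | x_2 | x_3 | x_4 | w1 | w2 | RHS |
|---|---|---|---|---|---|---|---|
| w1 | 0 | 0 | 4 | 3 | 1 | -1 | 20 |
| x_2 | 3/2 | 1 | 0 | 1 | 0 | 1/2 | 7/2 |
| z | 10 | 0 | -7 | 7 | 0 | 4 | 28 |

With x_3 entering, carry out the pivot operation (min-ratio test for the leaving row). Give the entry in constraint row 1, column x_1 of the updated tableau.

0

Ratio test on column x_3 — row 1: 20/4 = 5; row 2: entry 0 ≤ 0. Minimum is 5 at row 1 (w1 leaves); pivot element 4.
Divide row 1 by 4; eliminate column x_3 from the other rows.
In the new row 1, the x_1 entry is the old entry divided by the pivot: 0/4 = 0.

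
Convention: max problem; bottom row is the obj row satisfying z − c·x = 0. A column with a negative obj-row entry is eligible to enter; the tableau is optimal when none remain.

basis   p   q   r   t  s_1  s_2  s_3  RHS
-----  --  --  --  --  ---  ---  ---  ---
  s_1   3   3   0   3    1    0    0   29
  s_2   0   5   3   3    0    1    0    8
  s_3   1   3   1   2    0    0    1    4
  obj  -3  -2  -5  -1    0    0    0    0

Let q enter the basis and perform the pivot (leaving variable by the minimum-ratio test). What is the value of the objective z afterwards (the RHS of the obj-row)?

Ratio test on column q — row 1: 29/3 = 29/3; row 2: 8/5 = 8/5; row 3: 4/3 = 4/3. Minimum is 4/3 at row 3 (s_3 leaves); pivot element 3.
Pivot on row 3; the obj-row RHS becomes 0 − (-2)·(4/3) = 8/3.

8/3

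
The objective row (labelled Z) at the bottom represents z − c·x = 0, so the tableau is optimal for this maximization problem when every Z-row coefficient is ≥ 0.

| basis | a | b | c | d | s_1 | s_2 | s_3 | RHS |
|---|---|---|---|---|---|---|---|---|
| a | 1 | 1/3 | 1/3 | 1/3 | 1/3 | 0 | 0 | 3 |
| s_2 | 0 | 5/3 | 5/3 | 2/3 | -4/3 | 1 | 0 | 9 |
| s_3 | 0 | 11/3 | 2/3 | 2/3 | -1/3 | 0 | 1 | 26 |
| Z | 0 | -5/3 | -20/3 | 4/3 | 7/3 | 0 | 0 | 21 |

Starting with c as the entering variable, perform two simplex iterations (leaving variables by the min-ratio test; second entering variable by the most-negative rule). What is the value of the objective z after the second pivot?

63

Ratio test on column c — row 1: 3/(1/3) = 9; row 2: 9/(5/3) = 27/5; row 3: 26/(2/3) = 39. Minimum is 27/5 at row 2 (s_2 leaves); pivot element 5/3.
Pivot on row 2; the Z-row RHS becomes 21 − (-20/3)·(27/5) = 57.
Next entering variable (most negative Z-row entry -3): s_1.
Ratio test on column s_1 — row 1: (6/5)/(3/5) = 2; row 2: entry -4/5 ≤ 0; row 3: (112/5)/(1/5) = 112. Minimum is 2 at row 1 (a leaves); pivot element 3/5.
After the second pivot the Z-row RHS is 57 − (-3)·2 = 63.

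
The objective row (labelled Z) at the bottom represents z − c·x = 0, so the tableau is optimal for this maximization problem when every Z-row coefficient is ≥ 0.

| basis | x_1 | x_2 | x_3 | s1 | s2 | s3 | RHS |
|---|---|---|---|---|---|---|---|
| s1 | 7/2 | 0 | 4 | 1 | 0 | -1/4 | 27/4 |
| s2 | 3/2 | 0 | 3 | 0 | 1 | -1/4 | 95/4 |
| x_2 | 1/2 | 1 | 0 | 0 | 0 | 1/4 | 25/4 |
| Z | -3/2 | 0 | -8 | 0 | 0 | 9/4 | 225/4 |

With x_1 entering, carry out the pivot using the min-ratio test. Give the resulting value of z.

Ratio test on column x_1 — row 1: (27/4)/(7/2) = 27/14; row 2: (95/4)/(3/2) = 95/6; row 3: (25/4)/(1/2) = 25/2. Minimum is 27/14 at row 1 (s1 leaves); pivot element 7/2.
Pivot on row 1; the Z-row RHS becomes 225/4 − (-3/2)·(27/14) = 414/7.

414/7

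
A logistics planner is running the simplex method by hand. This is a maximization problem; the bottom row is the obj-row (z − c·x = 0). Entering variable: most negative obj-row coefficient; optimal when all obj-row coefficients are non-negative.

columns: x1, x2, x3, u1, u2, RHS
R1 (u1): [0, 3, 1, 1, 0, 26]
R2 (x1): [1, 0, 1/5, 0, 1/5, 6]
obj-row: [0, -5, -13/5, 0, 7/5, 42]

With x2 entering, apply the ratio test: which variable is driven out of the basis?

u1

Column x2 entries and ratios — u1: 26/3 = 26/3; x1: 0 ≤ 0, skip.
Smallest ratio is 26/3 in the row of u1, so u1 leaves.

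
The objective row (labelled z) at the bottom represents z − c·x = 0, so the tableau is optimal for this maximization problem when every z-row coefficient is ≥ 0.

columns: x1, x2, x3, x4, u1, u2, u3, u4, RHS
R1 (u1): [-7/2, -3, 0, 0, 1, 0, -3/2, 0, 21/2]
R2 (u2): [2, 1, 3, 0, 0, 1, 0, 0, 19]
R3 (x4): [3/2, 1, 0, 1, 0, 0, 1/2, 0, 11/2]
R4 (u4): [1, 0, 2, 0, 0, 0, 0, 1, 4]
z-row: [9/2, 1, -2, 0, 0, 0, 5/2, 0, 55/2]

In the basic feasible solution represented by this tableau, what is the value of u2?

19

u2 is basic (row 2); its value is the RHS of that row, 19.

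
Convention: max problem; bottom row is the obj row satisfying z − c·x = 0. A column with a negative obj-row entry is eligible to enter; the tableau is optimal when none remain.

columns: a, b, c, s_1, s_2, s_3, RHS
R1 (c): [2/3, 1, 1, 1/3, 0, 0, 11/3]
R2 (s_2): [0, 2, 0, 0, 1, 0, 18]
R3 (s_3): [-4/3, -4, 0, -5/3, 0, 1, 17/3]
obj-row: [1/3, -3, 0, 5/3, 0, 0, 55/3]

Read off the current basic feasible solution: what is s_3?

17/3

s_3 is basic (row 3); its value is the RHS of that row, 17/3.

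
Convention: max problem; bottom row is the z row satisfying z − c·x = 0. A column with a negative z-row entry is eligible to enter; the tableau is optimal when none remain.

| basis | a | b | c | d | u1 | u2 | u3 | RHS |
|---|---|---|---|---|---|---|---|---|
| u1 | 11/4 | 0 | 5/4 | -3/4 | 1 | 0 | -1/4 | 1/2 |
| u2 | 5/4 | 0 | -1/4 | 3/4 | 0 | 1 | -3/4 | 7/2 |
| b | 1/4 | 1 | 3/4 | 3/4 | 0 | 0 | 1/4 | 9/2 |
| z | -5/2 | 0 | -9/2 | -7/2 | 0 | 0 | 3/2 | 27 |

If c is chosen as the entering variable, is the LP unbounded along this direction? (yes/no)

no

Column c has positive entries in row(s) 1, 3, so the ratio test bounds it — not unbounded.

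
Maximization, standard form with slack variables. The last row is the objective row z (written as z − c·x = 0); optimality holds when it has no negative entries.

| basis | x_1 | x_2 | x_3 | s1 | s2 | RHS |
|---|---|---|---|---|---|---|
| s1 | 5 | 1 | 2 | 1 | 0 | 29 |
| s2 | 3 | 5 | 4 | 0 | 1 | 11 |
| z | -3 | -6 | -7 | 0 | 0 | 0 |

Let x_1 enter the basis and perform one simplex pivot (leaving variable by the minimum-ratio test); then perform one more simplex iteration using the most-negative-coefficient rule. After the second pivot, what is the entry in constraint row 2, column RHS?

11/4

Ratio test on column x_1 — row 1: 29/5 = 29/5; row 2: 11/3 = 11/3. Minimum is 11/3 at row 2 (s2 leaves); pivot element 3.
Divide row 2 by 3; eliminate column x_1 from the other rows.
Second iteration: most negative z-row entry is -3 in column x_3, so x_3 enters.
Ratio test on column x_3 — row 1: entry -14/3 ≤ 0; row 2: (11/3)/(4/3) = 11/4. Minimum is 11/4 at row 2 (x_1 leaves); pivot element 4/3.
Divide row 2 by 4/3; eliminate column x_3 from the other rows.
After both pivots, the entry at constraint row 2, column RHS is 11/4.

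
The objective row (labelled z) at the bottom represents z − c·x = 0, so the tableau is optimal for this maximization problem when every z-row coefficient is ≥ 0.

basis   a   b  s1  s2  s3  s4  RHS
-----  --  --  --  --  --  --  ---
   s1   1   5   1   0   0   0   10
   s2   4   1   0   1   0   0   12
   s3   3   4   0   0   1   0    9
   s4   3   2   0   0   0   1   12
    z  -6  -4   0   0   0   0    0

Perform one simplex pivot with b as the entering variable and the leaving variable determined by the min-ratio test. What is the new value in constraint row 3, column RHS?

1

Ratio test on column b — row 1: 10/5 = 2; row 2: 12/1 = 12; row 3: 9/4 = 9/4; row 4: 12/2 = 6. Minimum is 2 at row 1 (s1 leaves); pivot element 5.
Divide row 1 by 5; eliminate column b from the other rows.
Row 3 update in column RHS: 9 − 4·2 = 1.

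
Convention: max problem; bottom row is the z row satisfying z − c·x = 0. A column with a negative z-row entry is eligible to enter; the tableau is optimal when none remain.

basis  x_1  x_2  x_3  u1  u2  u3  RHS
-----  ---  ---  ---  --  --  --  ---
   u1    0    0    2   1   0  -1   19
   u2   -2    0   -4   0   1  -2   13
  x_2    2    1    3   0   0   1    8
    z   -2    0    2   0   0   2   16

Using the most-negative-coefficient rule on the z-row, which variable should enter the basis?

Negative z-row entries: x_1: -2.
The most negative is -2 in column x_1, so x_1 enters.

x_1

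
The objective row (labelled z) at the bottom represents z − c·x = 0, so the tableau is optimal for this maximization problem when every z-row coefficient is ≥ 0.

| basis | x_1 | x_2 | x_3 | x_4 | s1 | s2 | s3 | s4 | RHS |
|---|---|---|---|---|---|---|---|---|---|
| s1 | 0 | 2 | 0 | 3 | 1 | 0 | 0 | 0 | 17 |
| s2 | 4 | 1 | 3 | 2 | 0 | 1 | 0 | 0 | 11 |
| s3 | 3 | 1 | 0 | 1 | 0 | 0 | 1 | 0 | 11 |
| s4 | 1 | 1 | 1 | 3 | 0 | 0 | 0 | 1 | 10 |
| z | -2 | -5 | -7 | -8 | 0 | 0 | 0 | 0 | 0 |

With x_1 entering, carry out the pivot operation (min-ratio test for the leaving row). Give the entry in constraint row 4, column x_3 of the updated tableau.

1/4

Ratio test on column x_1 — row 1: entry 0 ≤ 0; row 2: 11/4 = 11/4; row 3: 11/3 = 11/3; row 4: 10/1 = 10. Minimum is 11/4 at row 2 (s2 leaves); pivot element 4.
Divide row 2 by 4; eliminate column x_1 from the other rows.
Row 4 update in column x_3: 1 − 1·(3/4) = 1/4.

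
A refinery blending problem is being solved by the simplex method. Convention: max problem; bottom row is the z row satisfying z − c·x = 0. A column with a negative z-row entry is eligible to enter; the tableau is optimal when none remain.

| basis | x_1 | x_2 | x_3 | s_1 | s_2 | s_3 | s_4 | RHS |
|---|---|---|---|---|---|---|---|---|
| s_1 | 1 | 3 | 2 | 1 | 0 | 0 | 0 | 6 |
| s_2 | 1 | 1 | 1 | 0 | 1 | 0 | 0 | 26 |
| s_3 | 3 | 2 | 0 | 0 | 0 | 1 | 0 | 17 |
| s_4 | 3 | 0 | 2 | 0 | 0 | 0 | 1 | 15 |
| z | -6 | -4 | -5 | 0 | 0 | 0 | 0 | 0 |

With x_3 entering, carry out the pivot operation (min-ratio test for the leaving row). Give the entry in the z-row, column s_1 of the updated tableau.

5/2

Ratio test on column x_3 — row 1: 6/2 = 3; row 2: 26/1 = 26; row 3: entry 0 ≤ 0; row 4: 15/2 = 15/2. Minimum is 3 at row 1 (s_1 leaves); pivot element 2.
Divide row 1 by 2; eliminate column x_3 from the other rows.
z-row update in column s_1: 0 − (-5)·(1/2) = 5/2.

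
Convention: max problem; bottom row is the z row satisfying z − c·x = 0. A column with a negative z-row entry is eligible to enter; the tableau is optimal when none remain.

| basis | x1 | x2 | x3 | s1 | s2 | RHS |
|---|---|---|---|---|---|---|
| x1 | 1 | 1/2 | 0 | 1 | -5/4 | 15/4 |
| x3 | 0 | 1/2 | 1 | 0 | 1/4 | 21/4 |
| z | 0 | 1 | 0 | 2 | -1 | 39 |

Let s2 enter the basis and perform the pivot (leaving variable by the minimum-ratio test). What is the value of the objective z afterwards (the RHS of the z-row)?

Ratio test on column s2 — row 1: entry -5/4 ≤ 0; row 2: (21/4)/(1/4) = 21. Minimum is 21 at row 2 (x3 leaves); pivot element 1/4.
Pivot on row 2; the z-row RHS becomes 39 − (-1)·21 = 60.

60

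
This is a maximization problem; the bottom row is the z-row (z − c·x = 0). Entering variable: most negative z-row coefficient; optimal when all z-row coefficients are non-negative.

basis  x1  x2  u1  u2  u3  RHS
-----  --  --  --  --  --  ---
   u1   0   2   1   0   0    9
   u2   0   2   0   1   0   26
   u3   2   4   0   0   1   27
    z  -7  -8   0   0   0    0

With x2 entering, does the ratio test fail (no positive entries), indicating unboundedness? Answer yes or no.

Column x2 has positive entries in row(s) 1, 2, 3, so the ratio test bounds it — not unbounded.

no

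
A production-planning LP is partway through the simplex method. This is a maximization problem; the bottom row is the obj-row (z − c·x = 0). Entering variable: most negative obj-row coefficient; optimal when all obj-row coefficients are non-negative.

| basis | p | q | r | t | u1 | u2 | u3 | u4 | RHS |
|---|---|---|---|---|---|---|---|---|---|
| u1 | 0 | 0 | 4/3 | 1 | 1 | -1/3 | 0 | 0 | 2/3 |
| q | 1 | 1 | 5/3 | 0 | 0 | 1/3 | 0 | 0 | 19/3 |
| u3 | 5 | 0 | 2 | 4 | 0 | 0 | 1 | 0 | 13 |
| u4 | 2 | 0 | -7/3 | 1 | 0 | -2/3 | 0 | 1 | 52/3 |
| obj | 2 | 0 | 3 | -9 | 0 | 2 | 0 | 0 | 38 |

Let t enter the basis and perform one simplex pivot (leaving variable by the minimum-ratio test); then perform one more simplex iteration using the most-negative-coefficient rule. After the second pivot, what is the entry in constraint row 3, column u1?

-3

Ratio test on column t — row 1: (2/3)/1 = 2/3; row 2: entry 0 ≤ 0; row 3: 13/4 = 13/4; row 4: (52/3)/1 = 52/3. Minimum is 2/3 at row 1 (u1 leaves); pivot element 1.
Divide row 1 by 1; eliminate column t from the other rows.
Second iteration: most negative obj-row entry is -1 in column u2, so u2 enters.
Ratio test on column u2 — row 1: entry -1/3 ≤ 0; row 2: (19/3)/(1/3) = 19; row 3: (31/3)/(4/3) = 31/4; row 4: entry -1/3 ≤ 0. Minimum is 31/4 at row 3 (u3 leaves); pivot element 4/3.
Divide row 3 by 4/3; eliminate column u2 from the other rows.
After both pivots, the entry at constraint row 3, column u1 is -3.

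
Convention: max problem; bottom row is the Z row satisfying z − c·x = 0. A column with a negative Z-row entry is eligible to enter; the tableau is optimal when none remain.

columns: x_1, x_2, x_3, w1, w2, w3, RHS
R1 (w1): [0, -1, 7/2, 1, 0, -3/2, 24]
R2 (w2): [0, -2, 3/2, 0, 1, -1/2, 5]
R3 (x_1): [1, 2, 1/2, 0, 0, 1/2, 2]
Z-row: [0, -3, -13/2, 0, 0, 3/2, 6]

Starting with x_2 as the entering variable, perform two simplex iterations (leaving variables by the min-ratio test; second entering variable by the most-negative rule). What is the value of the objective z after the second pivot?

Ratio test on column x_2 — row 1: entry -1 ≤ 0; row 2: entry -2 ≤ 0; row 3: 2/2 = 1. Minimum is 1 at row 3 (x_1 leaves); pivot element 2.
Pivot on row 3; the Z-row RHS becomes 6 − (-3)·1 = 9.
Next entering variable (most negative Z-row entry -23/4): x_3.
Ratio test on column x_3 — row 1: 25/(15/4) = 20/3; row 2: 7/2 = 7/2; row 3: 1/(1/4) = 4. Minimum is 7/2 at row 2 (w2 leaves); pivot element 2.
After the second pivot the Z-row RHS is 9 − (-23/4)·(7/2) = 233/8.

233/8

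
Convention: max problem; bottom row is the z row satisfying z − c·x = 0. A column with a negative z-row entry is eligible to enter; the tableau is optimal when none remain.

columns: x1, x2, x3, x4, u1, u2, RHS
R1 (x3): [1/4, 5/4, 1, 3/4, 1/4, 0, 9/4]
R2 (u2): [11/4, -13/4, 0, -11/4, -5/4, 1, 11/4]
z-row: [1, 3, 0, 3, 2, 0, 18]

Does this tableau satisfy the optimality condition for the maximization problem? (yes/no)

Every z-row coefficient is ≥ 0, so the tableau is optimal.

yes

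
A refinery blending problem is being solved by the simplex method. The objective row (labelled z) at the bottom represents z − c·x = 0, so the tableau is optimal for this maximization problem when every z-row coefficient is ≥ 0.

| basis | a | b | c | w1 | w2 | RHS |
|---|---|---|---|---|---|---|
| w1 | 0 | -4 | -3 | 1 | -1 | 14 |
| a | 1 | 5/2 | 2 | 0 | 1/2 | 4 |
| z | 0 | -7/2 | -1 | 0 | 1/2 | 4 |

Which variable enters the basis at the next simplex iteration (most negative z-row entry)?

b

Negative z-row entries: b: -7/2, c: -1.
The most negative is -7/2 in column b, so b enters.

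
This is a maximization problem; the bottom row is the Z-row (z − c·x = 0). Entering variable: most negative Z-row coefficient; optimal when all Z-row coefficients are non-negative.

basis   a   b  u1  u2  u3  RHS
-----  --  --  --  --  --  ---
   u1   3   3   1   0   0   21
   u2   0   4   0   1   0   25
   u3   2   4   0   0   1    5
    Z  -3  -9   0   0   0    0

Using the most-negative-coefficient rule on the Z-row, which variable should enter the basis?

b

Negative Z-row entries: a: -3, b: -9.
The most negative is -9 in column b, so b enters.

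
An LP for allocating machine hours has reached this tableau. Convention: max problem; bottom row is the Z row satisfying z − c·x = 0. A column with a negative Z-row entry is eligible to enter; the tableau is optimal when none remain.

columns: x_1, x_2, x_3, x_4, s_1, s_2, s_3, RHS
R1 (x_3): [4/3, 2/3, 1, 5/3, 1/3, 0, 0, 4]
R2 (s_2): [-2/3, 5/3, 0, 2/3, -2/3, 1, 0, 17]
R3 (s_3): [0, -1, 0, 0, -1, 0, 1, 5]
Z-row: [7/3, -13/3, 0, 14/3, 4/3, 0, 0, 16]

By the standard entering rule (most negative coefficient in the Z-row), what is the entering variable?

Negative Z-row entries: x_2: -13/3.
The most negative is -13/3 in column x_2, so x_2 enters.

x_2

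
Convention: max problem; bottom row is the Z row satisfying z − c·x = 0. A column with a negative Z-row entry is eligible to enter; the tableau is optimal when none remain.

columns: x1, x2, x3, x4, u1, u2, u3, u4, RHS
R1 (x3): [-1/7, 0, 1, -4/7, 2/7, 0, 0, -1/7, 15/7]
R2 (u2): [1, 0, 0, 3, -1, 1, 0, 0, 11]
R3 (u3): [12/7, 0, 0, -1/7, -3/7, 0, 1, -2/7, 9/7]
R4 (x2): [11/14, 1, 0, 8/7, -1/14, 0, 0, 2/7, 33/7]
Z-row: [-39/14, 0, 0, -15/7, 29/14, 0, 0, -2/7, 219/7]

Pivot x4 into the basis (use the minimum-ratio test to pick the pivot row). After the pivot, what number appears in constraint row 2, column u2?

Ratio test on column x4 — row 1: entry -4/7 ≤ 0; row 2: 11/3 = 11/3; row 3: entry -1/7 ≤ 0; row 4: (33/7)/(8/7) = 33/8. Minimum is 11/3 at row 2 (u2 leaves); pivot element 3.
Divide row 2 by 3; eliminate column x4 from the other rows.
In the new row 2, the u2 entry is the old entry divided by the pivot: 1/3 = 1/3.

1/3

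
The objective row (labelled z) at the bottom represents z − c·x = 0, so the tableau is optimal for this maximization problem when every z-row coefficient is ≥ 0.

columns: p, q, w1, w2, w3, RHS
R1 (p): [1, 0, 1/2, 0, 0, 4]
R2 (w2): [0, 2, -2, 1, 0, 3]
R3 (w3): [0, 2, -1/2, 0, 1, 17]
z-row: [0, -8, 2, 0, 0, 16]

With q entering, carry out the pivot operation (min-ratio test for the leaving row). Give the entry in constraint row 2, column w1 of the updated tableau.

Ratio test on column q — row 1: entry 0 ≤ 0; row 2: 3/2 = 3/2; row 3: 17/2 = 17/2. Minimum is 3/2 at row 2 (w2 leaves); pivot element 2.
Divide row 2 by 2; eliminate column q from the other rows.
In the new row 2, the w1 entry is the old entry divided by the pivot: (-2)/2 = -1.

-1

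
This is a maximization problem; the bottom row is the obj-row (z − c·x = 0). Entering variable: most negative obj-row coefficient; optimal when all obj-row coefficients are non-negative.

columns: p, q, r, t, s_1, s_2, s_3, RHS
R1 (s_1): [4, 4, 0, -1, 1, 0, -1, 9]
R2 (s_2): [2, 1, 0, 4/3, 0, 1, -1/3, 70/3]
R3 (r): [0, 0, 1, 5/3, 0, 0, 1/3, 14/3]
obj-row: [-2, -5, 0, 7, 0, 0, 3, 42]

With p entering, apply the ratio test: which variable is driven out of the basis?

Column p entries and ratios — s_1: 9/4 = 9/4; s_2: (70/3)/2 = 35/3; r: 0 ≤ 0, skip.
Smallest ratio is 9/4 in the row of s_1, so s_1 leaves.

s_1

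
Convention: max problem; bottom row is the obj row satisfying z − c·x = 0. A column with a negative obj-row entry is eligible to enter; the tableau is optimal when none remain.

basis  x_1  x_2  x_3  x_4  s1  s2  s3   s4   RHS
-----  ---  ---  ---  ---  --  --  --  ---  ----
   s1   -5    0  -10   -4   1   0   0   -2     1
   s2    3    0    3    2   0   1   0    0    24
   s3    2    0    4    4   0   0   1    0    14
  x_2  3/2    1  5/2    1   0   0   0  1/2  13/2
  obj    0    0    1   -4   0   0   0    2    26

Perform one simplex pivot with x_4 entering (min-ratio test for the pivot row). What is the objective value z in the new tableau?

Ratio test on column x_4 — row 1: entry -4 ≤ 0; row 2: 24/2 = 12; row 3: 14/4 = 7/2; row 4: (13/2)/1 = 13/2. Minimum is 7/2 at row 3 (s3 leaves); pivot element 4.
Pivot on row 3; the obj-row RHS becomes 26 − (-4)·(7/2) = 40.

40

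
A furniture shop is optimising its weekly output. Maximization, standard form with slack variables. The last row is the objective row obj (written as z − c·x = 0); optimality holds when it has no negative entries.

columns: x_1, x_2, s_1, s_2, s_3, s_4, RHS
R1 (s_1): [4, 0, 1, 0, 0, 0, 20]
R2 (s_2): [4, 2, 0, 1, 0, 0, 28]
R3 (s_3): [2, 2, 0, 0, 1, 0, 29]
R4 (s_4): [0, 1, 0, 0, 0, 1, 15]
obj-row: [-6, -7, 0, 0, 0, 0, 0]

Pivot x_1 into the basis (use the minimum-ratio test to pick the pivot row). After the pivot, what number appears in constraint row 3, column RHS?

Ratio test on column x_1 — row 1: 20/4 = 5; row 2: 28/4 = 7; row 3: 29/2 = 29/2; row 4: entry 0 ≤ 0. Minimum is 5 at row 1 (s_1 leaves); pivot element 4.
Divide row 1 by 4; eliminate column x_1 from the other rows.
Row 3 update in column RHS: 29 − 2·5 = 19.

19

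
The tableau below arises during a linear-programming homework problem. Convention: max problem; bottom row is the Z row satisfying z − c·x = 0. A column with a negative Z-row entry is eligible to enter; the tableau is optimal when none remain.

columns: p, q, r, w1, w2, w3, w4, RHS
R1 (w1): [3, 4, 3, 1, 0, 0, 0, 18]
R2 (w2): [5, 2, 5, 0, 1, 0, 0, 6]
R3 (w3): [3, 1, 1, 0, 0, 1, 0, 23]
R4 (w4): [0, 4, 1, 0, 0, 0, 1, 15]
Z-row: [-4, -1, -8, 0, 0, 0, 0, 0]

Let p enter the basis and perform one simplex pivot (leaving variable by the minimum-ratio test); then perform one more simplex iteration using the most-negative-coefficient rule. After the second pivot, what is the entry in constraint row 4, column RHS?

Ratio test on column p — row 1: 18/3 = 6; row 2: 6/5 = 6/5; row 3: 23/3 = 23/3; row 4: entry 0 ≤ 0. Minimum is 6/5 at row 2 (w2 leaves); pivot element 5.
Divide row 2 by 5; eliminate column p from the other rows.
Second iteration: most negative Z-row entry is -4 in column r, so r enters.
Ratio test on column r — row 1: entry 0 ≤ 0; row 2: (6/5)/1 = 6/5; row 3: entry -2 ≤ 0; row 4: 15/1 = 15. Minimum is 6/5 at row 2 (p leaves); pivot element 1.
Divide row 2 by 1; eliminate column r from the other rows.
After both pivots, the entry at constraint row 4, column RHS is 69/5.

69/5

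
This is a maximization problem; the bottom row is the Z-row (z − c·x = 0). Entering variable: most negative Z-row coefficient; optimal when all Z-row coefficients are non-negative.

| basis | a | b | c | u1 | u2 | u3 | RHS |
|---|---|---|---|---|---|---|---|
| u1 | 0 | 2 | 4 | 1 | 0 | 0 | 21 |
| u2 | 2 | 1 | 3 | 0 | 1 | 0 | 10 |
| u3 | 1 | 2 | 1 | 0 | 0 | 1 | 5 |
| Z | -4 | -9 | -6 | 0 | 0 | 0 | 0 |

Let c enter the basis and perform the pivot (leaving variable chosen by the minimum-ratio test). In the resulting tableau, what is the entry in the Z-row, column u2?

2

Ratio test on column c — row 1: 21/4 = 21/4; row 2: 10/3 = 10/3; row 3: 5/1 = 5. Minimum is 10/3 at row 2 (u2 leaves); pivot element 3.
Divide row 2 by 3; eliminate column c from the other rows.
Z-row update in column u2: 0 − (-6)·(1/3) = 2.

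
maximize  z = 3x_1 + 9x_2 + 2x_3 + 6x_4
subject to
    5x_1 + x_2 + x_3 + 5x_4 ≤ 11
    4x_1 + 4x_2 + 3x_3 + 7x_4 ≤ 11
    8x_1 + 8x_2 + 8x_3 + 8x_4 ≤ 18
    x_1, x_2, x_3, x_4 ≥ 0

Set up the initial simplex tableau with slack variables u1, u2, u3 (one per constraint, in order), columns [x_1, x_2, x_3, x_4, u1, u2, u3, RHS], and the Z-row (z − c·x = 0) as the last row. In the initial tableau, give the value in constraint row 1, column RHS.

The RHS of constraint 1 is b_1 = 11.

11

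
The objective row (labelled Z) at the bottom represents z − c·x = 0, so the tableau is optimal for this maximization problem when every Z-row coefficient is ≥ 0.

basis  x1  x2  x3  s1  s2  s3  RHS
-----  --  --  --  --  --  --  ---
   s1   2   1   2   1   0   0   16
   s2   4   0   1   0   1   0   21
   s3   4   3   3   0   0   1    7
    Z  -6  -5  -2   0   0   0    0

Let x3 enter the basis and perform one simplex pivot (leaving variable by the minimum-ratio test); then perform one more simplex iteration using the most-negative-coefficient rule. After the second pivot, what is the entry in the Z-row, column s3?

Ratio test on column x3 — row 1: 16/2 = 8; row 2: 21/1 = 21; row 3: 7/3 = 7/3. Minimum is 7/3 at row 3 (s3 leaves); pivot element 3.
Divide row 3 by 3; eliminate column x3 from the other rows.
Second iteration: most negative Z-row entry is -10/3 in column x1, so x1 enters.
Ratio test on column x1 — row 1: entry -2/3 ≤ 0; row 2: (56/3)/(8/3) = 7; row 3: (7/3)/(4/3) = 7/4. Minimum is 7/4 at row 3 (x3 leaves); pivot element 4/3.
Divide row 3 by 4/3; eliminate column x1 from the other rows.
After both pivots, the entry at the Z-row, column s3 is 3/2.

3/2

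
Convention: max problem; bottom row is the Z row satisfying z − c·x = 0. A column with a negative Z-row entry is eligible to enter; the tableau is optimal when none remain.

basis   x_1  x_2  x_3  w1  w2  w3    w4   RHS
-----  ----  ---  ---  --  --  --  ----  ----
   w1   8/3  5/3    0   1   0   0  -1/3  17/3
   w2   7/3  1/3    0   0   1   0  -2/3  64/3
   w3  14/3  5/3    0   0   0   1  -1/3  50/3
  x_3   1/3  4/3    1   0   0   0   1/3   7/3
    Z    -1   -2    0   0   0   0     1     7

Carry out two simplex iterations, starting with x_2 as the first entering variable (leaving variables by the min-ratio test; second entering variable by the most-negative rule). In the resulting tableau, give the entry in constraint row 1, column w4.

-1/3

Ratio test on column x_2 — row 1: (17/3)/(5/3) = 17/5; row 2: (64/3)/(1/3) = 64; row 3: (50/3)/(5/3) = 10; row 4: (7/3)/(4/3) = 7/4. Minimum is 7/4 at row 4 (x_3 leaves); pivot element 4/3.
Divide row 4 by 4/3; eliminate column x_2 from the other rows.
Second iteration: most negative Z-row entry is -1/2 in column x_1, so x_1 enters.
Ratio test on column x_1 — row 1: (11/4)/(9/4) = 11/9; row 2: (83/4)/(9/4) = 83/9; row 3: (55/4)/(17/4) = 55/17; row 4: (7/4)/(1/4) = 7. Minimum is 11/9 at row 1 (w1 leaves); pivot element 9/4.
Divide row 1 by 9/4; eliminate column x_1 from the other rows.
After both pivots, the entry at constraint row 1, column w4 is -1/3.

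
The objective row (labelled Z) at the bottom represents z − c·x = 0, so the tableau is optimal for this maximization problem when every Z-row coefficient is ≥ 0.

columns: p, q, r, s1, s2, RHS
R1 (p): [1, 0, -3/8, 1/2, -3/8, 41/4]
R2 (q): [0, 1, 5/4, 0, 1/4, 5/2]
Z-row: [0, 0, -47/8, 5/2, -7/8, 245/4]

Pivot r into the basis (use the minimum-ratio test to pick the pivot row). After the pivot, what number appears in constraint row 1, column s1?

Ratio test on column r — row 1: entry -3/8 ≤ 0; row 2: (5/2)/(5/4) = 2. Minimum is 2 at row 2 (q leaves); pivot element 5/4.
Divide row 2 by 5/4; eliminate column r from the other rows.
Row 1 update in column s1: 1/2 − (-3/8)·0 = 1/2.

1/2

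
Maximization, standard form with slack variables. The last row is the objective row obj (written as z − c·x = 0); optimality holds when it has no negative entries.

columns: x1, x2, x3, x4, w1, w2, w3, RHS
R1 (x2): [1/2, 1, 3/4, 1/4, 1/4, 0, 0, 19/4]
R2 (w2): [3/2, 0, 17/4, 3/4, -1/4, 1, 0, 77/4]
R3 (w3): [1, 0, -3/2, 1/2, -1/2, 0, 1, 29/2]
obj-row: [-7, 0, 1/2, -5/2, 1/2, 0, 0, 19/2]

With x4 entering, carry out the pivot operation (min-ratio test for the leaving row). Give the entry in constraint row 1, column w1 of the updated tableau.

Ratio test on column x4 — row 1: (19/4)/(1/4) = 19; row 2: (77/4)/(3/4) = 77/3; row 3: (29/2)/(1/2) = 29. Minimum is 19 at row 1 (x2 leaves); pivot element 1/4.
Divide row 1 by 1/4; eliminate column x4 from the other rows.
In the new row 1, the w1 entry is the old entry divided by the pivot: (1/4)/(1/4) = 1.

1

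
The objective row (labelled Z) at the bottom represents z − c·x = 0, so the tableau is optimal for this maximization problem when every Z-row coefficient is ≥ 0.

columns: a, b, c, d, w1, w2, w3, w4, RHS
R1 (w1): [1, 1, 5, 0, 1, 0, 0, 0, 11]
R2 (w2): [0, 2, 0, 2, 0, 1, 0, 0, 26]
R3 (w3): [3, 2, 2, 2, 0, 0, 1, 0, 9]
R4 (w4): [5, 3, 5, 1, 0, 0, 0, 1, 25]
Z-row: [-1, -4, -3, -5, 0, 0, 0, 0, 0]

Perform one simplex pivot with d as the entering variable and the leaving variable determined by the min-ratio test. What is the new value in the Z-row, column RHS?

Ratio test on column d — row 1: entry 0 ≤ 0; row 2: 26/2 = 13; row 3: 9/2 = 9/2; row 4: 25/1 = 25. Minimum is 9/2 at row 3 (w3 leaves); pivot element 2.
Divide row 3 by 2; eliminate column d from the other rows.
Z-row update in column RHS: 0 − (-5)·(9/2) = 45/2.

45/2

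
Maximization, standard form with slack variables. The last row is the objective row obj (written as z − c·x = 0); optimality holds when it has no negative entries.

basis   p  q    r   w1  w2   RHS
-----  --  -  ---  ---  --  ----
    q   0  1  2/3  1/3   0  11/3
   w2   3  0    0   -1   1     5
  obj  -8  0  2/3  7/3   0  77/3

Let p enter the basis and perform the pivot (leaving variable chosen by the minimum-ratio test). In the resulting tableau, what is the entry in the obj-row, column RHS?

39

Ratio test on column p — row 1: entry 0 ≤ 0; row 2: 5/3 = 5/3. Minimum is 5/3 at row 2 (w2 leaves); pivot element 3.
Divide row 2 by 3; eliminate column p from the other rows.
obj-row update in column RHS: 77/3 − (-8)·(5/3) = 39.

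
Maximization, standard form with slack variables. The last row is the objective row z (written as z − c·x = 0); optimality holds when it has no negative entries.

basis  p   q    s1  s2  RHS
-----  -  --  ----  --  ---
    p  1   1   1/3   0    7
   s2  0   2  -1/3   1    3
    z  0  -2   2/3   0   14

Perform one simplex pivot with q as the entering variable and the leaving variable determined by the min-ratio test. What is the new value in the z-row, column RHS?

17

Ratio test on column q — row 1: 7/1 = 7; row 2: 3/2 = 3/2. Minimum is 3/2 at row 2 (s2 leaves); pivot element 2.
Divide row 2 by 2; eliminate column q from the other rows.
z-row update in column RHS: 14 − (-2)·(3/2) = 17.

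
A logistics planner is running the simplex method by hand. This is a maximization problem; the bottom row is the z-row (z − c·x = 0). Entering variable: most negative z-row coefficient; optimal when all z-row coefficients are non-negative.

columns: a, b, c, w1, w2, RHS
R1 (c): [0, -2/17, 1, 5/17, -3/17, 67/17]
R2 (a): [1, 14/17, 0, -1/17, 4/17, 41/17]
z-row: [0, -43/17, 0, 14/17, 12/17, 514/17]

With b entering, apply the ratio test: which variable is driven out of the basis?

Column b entries and ratios — c: -2/17 ≤ 0, skip; a: (41/17)/(14/17) = 41/14.
Smallest ratio is 41/14 in the row of a, so a leaves.

a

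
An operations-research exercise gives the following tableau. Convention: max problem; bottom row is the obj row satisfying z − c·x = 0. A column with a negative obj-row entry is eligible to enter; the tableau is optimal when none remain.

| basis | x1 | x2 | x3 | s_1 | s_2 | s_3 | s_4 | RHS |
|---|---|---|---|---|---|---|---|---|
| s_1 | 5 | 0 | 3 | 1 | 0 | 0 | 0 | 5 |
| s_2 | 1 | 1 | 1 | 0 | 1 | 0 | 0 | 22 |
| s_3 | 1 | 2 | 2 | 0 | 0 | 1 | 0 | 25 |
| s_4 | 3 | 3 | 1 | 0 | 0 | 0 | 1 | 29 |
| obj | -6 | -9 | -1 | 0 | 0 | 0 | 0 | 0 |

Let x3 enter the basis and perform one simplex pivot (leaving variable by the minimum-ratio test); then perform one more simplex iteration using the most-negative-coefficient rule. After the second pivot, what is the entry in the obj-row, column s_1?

-2/3

Ratio test on column x3 — row 1: 5/3 = 5/3; row 2: 22/1 = 22; row 3: 25/2 = 25/2; row 4: 29/1 = 29. Minimum is 5/3 at row 1 (s_1 leaves); pivot element 3.
Divide row 1 by 3; eliminate column x3 from the other rows.
Second iteration: most negative obj-row entry is -9 in column x2, so x2 enters.
Ratio test on column x2 — row 1: entry 0 ≤ 0; row 2: (61/3)/1 = 61/3; row 3: (65/3)/2 = 65/6; row 4: (82/3)/3 = 82/9. Minimum is 82/9 at row 4 (s_4 leaves); pivot element 3.
Divide row 4 by 3; eliminate column x2 from the other rows.
After both pivots, the entry at the obj-row, column s_1 is -2/3.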